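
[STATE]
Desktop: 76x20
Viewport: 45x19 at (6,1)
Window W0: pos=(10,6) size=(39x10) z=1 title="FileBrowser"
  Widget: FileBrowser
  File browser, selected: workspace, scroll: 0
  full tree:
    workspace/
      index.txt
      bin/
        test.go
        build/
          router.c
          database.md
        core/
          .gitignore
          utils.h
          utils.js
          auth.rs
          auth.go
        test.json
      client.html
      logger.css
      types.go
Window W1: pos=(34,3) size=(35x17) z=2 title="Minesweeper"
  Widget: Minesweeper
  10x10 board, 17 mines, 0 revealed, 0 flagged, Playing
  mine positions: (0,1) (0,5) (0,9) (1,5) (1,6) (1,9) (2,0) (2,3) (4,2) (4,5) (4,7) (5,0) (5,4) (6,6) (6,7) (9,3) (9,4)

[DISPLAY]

                                             
                                             
                            ┏━━━━━━━━━━━━━━━━
                            ┃ Minesweeper    
                            ┠────────────────
    ┏━━━━━━━━━━━━━━━━━━━━━━━┃■■■■■■■■■■      
    ┃ FileBrowser           ┃■■■■■■■■■■      
    ┠───────────────────────┃■■■■■■■■■■      
    ┃> [-] workspace/       ┃■■■■■■■■■■      
    ┃    index.txt          ┃■■■■■■■■■■      
    ┃    [+] bin/           ┃■■■■■■■■■■      
    ┃    client.html        ┃■■■■■■■■■■      
    ┃    logger.css         ┃■■■■■■■■■■      
    ┃    types.go           ┃■■■■■■■■■■      
    ┗━━━━━━━━━━━━━━━━━━━━━━━┃■■■■■■■■■■      
                            ┃                
                            ┃                
                            ┃                
                            ┗━━━━━━━━━━━━━━━━


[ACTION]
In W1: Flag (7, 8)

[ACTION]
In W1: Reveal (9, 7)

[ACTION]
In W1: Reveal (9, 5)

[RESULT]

                                             
                                             
                            ┏━━━━━━━━━━━━━━━━
                            ┃ Minesweeper    
                            ┠────────────────
    ┏━━━━━━━━━━━━━━━━━━━━━━━┃■■■■■■■■■■      
    ┃ FileBrowser           ┃■■■■■■■■■■      
    ┠───────────────────────┃■■■■■■■■11      
    ┃> [-] workspace/       ┃■■■■■■■■1       
    ┃    index.txt          ┃■■■■■■■■1       
    ┃    [+] bin/           ┃■■■■■■■■2       
    ┃    client.html        ┃■■■■■■■■1       
    ┃    logger.css         ┃■■■■■1221       
    ┃    types.go           ┃■■■■■1          
    ┗━━━━━━━━━━━━━━━━━━━━━━━┃■■■■■1          
                            ┃                
                            ┃                
                            ┃                
                            ┗━━━━━━━━━━━━━━━━


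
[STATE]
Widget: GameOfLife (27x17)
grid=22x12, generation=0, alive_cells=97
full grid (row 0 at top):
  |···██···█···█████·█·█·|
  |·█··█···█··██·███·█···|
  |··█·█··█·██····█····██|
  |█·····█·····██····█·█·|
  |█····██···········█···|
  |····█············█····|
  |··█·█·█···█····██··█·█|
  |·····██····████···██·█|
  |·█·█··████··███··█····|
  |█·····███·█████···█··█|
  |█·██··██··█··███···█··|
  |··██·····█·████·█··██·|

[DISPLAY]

Gen: 0                     
···██···█···█████·█·█·     
·█··█···█··██·███·█···     
··█·█··█·██····█····██     
█·····█·····██····█·█·     
█····██···········█···     
····█············█····     
··█·█·█···█····██··█·█     
·····██····████···██·█     
·█·█··████··███··█····     
█·····███·█████···█··█     
█·██··██··█··███···█··     
··██·····█·████·█··██·     
                           
                           
                           
                           


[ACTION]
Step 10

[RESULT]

Gen: 10                    
··████············█···     
·█····█············██·     
····██················     
·██··█····██·█····█··█     
···█······██···█··█··█     
····█·······██·█···██·     
····█·█·█··········██·     
·····███············█·     
········█····█······█·     
·············█·······█     
··········█··█···█·██·     
·················█··█·     
                           
                           
                           
                           


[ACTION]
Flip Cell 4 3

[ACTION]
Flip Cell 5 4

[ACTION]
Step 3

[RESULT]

Gen: 13                    
···███················     
·█····█···········███·     
··█·█·██··███·········     
··███·····█·█······██·     
··········█··█·····█·█     
······█····███······██     
·····██·····█·······██     
····█·················     
·····██···············     
······█·····███·······     
······················     
······················     
                           
                           
                           
                           


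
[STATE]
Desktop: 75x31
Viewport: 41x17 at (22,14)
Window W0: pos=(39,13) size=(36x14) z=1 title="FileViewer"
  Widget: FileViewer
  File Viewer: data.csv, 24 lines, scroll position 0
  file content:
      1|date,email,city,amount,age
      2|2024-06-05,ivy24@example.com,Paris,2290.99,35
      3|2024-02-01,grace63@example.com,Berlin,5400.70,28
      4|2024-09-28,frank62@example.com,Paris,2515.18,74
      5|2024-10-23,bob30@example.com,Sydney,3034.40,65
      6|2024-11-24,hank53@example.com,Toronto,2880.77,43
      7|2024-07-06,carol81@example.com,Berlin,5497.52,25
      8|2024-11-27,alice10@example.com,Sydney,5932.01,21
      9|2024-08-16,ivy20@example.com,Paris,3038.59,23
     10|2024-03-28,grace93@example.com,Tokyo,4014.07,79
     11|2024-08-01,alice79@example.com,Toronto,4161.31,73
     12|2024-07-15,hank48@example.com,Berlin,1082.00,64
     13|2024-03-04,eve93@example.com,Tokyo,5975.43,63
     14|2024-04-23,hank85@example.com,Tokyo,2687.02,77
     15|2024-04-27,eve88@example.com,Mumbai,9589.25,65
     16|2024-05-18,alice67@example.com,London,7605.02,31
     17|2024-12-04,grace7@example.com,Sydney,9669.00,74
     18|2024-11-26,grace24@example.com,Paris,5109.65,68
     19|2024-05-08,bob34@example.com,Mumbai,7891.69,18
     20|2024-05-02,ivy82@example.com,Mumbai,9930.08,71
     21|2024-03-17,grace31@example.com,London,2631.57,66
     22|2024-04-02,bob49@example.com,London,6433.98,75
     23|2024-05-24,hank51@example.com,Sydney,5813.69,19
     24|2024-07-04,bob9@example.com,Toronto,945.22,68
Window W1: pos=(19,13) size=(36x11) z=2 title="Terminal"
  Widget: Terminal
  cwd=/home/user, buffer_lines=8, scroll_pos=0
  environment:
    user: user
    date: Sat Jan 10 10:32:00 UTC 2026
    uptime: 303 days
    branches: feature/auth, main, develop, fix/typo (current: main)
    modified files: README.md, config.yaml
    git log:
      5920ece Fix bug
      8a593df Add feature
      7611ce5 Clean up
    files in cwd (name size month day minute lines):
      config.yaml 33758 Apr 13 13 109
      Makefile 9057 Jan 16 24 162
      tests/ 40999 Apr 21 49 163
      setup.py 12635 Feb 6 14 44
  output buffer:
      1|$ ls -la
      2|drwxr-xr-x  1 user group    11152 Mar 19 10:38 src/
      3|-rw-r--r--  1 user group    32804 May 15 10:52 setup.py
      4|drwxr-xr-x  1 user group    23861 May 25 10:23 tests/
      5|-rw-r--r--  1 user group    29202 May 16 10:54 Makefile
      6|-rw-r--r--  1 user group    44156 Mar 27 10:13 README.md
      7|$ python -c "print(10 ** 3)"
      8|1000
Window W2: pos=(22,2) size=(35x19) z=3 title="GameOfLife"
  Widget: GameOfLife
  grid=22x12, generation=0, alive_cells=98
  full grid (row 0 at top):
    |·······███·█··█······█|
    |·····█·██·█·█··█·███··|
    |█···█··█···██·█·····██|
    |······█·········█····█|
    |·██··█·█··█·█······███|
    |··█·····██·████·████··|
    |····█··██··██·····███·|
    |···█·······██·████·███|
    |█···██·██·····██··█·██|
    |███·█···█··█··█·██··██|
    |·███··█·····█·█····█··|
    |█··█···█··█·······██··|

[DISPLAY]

┃█···██·██·····██··█·██           ┃      
┃███·█···█··█··█·██··██           ┃──────
┃·███··█·····█·█····█··           ┃mount,
┃█··█···█··█·······██··           ┃exampl
┃                                 ┃3@exam
┃                                 ┃2@exam
┗━━━━━━━━━━━━━━━━━━━━━━━━━━━━━━━━━┛exampl
w-r--r--  1 user group    44156 ┃53@examp
python -c "print(10 ** 3)"      ┃l81@exam
━━━━━━━━━━━━━━━━━━━━━━━━━━━━━━━━┛e10@exam
                 ┃2024-08-16,ivy20@exampl
                 ┃2024-03-28,grace93@exam
                 ┗━━━━━━━━━━━━━━━━━━━━━━━
                                         
                                         
                                         
                                         


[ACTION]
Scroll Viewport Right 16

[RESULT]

···██··█·██           ┃                 ┃
█··█·██··██           ┃─────────────────┨
·█·█····█··           ┃mount,age       ▲┃
·······██··           ┃example.com,Pari█┃
                      ┃3@example.com,Be░┃
                      ┃2@example.com,Pa░┃
━━━━━━━━━━━━━━━━━━━━━━┛example.com,Sydn░┃
user group    44156 ┃53@example.com,Tor░┃
rint(10 ** 3)"      ┃l81@example.com,Be░┃
━━━━━━━━━━━━━━━━━━━━┛e10@example.com,Sy░┃
     ┃2024-08-16,ivy20@example.com,Pari░┃
     ┃2024-03-28,grace93@example.com,To▼┃
     ┗━━━━━━━━━━━━━━━━━━━━━━━━━━━━━━━━━━┛
                                         
                                         
                                         
                                         


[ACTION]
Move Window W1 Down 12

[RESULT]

···██··█·██           ┃                 ┃
█··█·██··██           ┃─────────────────┨
·█·█····█··           ┃mount,age       ▲┃
·······██··           ┃example.com,Pari█┃
                      ┃3@example.com,Be░┃
                      ┃2@example.com,Pa░┃
━━━━━━━━━━━━━━━━━━━━━━┛example.com,Sydn░┃
                    ┃53@example.com,Tor░┃
────────────────────┨l81@example.com,Be░┃
                    ┃e10@example.com,Sy░┃
user group    11152 ┃0@example.com,Pari░┃
user group    32804 ┃e93@example.com,To▼┃
user group    23861 ┃━━━━━━━━━━━━━━━━━━━┛
user group    29202 ┃                    
user group    44156 ┃                    
rint(10 ** 3)"      ┃                    
━━━━━━━━━━━━━━━━━━━━┛                    


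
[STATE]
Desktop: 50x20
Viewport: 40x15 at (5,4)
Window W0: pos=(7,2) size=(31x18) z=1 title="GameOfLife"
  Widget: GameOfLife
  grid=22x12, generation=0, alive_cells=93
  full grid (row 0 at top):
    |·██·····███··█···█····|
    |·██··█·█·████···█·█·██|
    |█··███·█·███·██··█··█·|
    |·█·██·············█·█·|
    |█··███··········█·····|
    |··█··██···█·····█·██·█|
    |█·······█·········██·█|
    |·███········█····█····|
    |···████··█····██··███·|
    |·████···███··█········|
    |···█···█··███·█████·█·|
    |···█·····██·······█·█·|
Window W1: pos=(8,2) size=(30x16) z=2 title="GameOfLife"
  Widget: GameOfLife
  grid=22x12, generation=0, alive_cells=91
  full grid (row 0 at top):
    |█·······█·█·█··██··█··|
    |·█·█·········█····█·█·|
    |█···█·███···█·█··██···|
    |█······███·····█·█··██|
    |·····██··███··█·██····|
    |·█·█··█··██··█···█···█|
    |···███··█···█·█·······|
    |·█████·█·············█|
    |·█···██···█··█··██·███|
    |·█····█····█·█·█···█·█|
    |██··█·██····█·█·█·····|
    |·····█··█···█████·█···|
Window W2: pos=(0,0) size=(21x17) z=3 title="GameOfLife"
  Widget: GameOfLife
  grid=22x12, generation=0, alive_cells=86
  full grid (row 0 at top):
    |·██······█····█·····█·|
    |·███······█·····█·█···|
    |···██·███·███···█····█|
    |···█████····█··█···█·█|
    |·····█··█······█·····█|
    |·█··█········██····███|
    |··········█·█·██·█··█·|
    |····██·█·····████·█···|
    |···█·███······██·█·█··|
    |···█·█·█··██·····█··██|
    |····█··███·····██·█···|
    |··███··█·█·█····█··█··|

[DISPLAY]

····█····█·····┃────────────────┨       
·····█·····█·█·┃                ┃       
·███·███···█···┃█··██··█··      ┃       
███····█··█···█┃·█····█·█·      ┃       
█··█······█····┃█·█··██···      ┃       
········██····█┃···█·█··██      ┃       
·····█·█·██·█··┃··█·██····      ┃       
█·█·····████·█·┃·█···█···█      ┃       
███······██·█·█┃█·█·······      ┃       
█·█··██·····█··┃·········█      ┃       
··███·····██·█·┃·█··██·███      ┃       
··█·█·█····█··█┃·█·█···█·█      ┃       
━━━━━━━━━━━━━━━┛█·█·█·····      ┃       
  ┃┗━━━━━━━━━━━━━━━━━━━━━━━━━━━━┛       
  ┃                             ┃       


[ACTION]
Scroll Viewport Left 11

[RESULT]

┃██······█····█·····┃────────────────┨  
┃███······█·····█·█·┃                ┃  
┃··██·███·███···█···┃█··██··█··      ┃  
┃··█████····█··█···█┃·█····█·█·      ┃  
┃····█··█······█····┃█·█··██···      ┃  
┃█··█········██····█┃···█·█··██      ┃  
┃·········█·█·██·█··┃··█·██····      ┃  
┃···██·█·····████·█·┃·█···█···█      ┃  
┃··█·███······██·█·█┃█·█·······      ┃  
┃··█·█·█··██·····█··┃·········█      ┃  
┃···█··███·····██·█·┃·█··██·███      ┃  
┃·███··█·█·█····█··█┃·█·█···█·█      ┃  
┗━━━━━━━━━━━━━━━━━━━┛█·█·█·····      ┃  
       ┃┗━━━━━━━━━━━━━━━━━━━━━━━━━━━━┛  
       ┃                             ┃  


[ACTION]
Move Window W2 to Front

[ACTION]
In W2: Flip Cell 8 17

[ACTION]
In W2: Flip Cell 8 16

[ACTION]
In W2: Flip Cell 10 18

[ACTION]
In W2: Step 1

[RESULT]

┃█·█················┃────────────────┨  
┃█··█··██·█····█·█··┃                ┃  
┃·······███·█··███··┃█··██··█··      ┃  
┃··█·····█··█··██···┃·█····█·█·      ┃  
┃··█···█·····█·█···█┃█·█··██···      ┃  
┃············█··█··█┃···█·█··██      ┃  
┃···██······█····██·┃··█·██····      ┃  
┃···██·█··········██┃·█···█···█      ┃  
┃··█···██····█····██┃█·█·······      ┃  
┃··█·█···██···█··█··┃·········█      ┃  
┃·█··█·█·█·█···███··┃·█··██·███      ┃  
┃··██··█·██····██···┃·█·█···█·█      ┃  
┗━━━━━━━━━━━━━━━━━━━┛█·█·█·····      ┃  
       ┃┗━━━━━━━━━━━━━━━━━━━━━━━━━━━━┛  
       ┃                             ┃  


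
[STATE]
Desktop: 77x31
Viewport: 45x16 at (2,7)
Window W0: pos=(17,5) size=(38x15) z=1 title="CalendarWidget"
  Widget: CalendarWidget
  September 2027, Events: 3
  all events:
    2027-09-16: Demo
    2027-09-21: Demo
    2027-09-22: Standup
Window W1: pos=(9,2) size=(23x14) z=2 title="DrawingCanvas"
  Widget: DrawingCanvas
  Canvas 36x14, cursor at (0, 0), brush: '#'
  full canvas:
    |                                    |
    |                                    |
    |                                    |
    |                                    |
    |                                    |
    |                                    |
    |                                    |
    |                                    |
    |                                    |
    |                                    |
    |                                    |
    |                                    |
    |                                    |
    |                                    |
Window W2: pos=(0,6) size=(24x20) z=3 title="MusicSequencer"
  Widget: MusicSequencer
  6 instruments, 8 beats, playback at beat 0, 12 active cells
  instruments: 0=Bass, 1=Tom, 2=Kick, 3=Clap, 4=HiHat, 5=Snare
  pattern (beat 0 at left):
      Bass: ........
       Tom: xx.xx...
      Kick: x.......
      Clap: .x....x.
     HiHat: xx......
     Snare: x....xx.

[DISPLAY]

MusicSequencer       ┃       ┃───────────────
─────────────────────┨       ┃tember 2027    
     ▼1234567        ┃       ┃ Sa Su         
 Bass········        ┃       ┃  4  5         
  Tom██·██···        ┃       ┃ 11 12         
 Kick█·······        ┃       ┃7 18 19        
 Clap·█····█·        ┃       ┃24 25 26       
HiHat██······        ┃       ┃               
Snare█····██·        ┃━━━━━━━┛               
                     ┃                       
                     ┃                       
                     ┃                       
                     ┃━━━━━━━━━━━━━━━━━━━━━━━
                     ┃                       
                     ┃                       
                     ┃                       


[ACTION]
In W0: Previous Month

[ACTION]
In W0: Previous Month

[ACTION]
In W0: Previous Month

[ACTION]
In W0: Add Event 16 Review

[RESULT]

MusicSequencer       ┃       ┃───────────────
─────────────────────┨       ┃une 2027       
     ▼1234567        ┃       ┃ Sa Su         
 Bass········        ┃       ┃  5  6         
  Tom██·██···        ┃       ┃ 12 13         
 Kick█·······        ┃       ┃8 19 20        
 Clap·█····█·        ┃       ┃ 26 27         
HiHat██······        ┃       ┃               
Snare█····██·        ┃━━━━━━━┛               
                     ┃                       
                     ┃                       
                     ┃                       
                     ┃━━━━━━━━━━━━━━━━━━━━━━━
                     ┃                       
                     ┃                       
                     ┃                       


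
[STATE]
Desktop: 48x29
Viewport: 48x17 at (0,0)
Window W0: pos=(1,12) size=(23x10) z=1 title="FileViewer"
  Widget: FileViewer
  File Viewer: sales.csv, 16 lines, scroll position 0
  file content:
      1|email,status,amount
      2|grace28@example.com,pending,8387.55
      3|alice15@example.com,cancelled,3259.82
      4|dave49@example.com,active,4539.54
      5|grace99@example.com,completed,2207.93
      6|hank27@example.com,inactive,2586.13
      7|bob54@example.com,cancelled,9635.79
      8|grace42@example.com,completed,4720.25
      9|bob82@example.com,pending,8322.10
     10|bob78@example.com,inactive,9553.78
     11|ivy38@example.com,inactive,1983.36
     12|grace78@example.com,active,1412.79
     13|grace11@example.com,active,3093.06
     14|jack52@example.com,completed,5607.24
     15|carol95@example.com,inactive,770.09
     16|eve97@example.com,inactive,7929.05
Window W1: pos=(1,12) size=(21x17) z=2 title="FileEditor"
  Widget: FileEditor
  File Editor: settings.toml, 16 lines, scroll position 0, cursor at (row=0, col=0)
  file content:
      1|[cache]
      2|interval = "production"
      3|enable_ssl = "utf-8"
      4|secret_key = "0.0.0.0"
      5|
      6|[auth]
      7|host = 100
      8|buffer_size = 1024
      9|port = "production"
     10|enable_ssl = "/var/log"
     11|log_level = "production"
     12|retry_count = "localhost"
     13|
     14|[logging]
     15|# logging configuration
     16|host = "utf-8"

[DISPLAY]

                                                
                                                
                                                
                                                
                                                
                                                
                                                
                                                
                                                
                                                
                                                
                                                
 ┏━━━━━━━━━━━━━━━━━━━┓━┓                        
 ┃ FileEditor        ┃ ┃                        
 ┠───────────────────┨─┨                        
 ┃█cache]           ▲┃▲┃                        
 ┃interval = "produc█┃█┃                        


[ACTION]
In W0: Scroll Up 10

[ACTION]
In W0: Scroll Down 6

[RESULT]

                                                
                                                
                                                
                                                
                                                
                                                
                                                
                                                
                                                
                                                
                                                
                                                
 ┏━━━━━━━━━━━━━━━━━━━┓━┓                        
 ┃ FileEditor        ┃ ┃                        
 ┠───────────────────┨─┨                        
 ┃█cache]           ▲┃▲┃                        
 ┃interval = "produc█┃░┃                        


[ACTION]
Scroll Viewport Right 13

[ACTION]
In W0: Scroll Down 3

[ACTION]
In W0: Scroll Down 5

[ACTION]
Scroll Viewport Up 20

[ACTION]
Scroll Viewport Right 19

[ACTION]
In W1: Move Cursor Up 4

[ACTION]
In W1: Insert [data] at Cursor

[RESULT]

                                                
                                                
                                                
                                                
                                                
                                                
                                                
                                                
                                                
                                                
                                                
                                                
 ┏━━━━━━━━━━━━━━━━━━━┓━┓                        
 ┃ FileEditor        ┃ ┃                        
 ┠───────────────────┨─┨                        
 ┃data█cache]       ▲┃▲┃                        
 ┃interval = "produc█┃░┃                        


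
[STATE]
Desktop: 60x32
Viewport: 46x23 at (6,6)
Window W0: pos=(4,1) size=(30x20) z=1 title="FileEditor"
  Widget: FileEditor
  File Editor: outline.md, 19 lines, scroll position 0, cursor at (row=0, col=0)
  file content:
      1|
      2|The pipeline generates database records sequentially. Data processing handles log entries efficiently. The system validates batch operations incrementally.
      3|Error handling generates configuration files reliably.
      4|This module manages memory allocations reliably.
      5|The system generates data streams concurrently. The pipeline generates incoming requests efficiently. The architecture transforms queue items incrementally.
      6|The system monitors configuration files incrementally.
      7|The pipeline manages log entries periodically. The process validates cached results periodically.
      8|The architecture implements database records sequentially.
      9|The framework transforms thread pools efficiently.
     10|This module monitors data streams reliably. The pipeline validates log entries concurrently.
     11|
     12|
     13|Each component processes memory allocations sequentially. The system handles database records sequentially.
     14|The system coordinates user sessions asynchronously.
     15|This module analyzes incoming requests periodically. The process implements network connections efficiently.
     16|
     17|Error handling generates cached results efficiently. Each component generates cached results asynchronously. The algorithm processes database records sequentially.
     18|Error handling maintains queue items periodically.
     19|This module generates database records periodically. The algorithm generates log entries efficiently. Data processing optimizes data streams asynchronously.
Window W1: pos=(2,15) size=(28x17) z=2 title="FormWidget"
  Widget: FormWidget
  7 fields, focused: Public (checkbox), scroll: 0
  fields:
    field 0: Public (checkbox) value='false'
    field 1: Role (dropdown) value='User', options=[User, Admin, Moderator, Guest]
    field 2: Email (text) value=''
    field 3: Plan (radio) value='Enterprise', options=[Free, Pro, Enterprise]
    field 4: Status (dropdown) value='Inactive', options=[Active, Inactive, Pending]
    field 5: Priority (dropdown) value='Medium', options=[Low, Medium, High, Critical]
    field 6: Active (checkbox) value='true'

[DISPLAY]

rror handling generates co░┃                  
his module manages memory ░┃                  
he system generates data s░┃                  
he system monitors configu░┃                  
he pipeline manages log en░┃                  
he architecture implements░┃                  
he framework transforms th░┃                  
his module monitors data s░┃                  
                          ░┃                  
━━━━━━━━━━━━━━━━━━━━━━━┓  ░┃                  
rmWidget               ┃me░┃                  
───────────────────────┨er░┃                  
ublic:     [ ]         ┃mi░┃                  
ole:       [User     ▼]┃  ▼┃                  
mail:      [          ]┃━━━┛                  
lan:       ( ) Free  ( ┃                      
tatus:     [Inactive ▼]┃                      
riority:   [Medium   ▼]┃                      
ctive:     [x]         ┃                      
                       ┃                      
                       ┃                      
                       ┃                      
                       ┃                      


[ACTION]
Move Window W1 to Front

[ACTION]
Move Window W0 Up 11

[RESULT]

his module manages memory ░┃                  
he system generates data s░┃                  
he system monitors configu░┃                  
he pipeline manages log en░┃                  
he architecture implements░┃                  
he framework transforms th░┃                  
his module monitors data s░┃                  
                          ░┃                  
                          ░┃                  
━━━━━━━━━━━━━━━━━━━━━━━┓me░┃                  
rmWidget               ┃er░┃                  
───────────────────────┨mi░┃                  
ublic:     [ ]         ┃  ▼┃                  
ole:       [User     ▼]┃━━━┛                  
mail:      [          ]┃                      
lan:       ( ) Free  ( ┃                      
tatus:     [Inactive ▼]┃                      
riority:   [Medium   ▼]┃                      
ctive:     [x]         ┃                      
                       ┃                      
                       ┃                      
                       ┃                      
                       ┃                      


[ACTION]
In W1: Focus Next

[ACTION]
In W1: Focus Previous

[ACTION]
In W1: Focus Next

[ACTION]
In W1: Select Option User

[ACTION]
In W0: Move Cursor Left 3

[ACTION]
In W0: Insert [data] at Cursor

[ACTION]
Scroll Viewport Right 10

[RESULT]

le manages memory ░┃                          
m generates data s░┃                          
m monitors configu░┃                          
ine manages log en░┃                          
tecture implements░┃                          
work transforms th░┃                          
le monitors data s░┃                          
                  ░┃                          
                  ░┃                          
━━━━━━━━━━━━━━━┓me░┃                          
               ┃er░┃                          
───────────────┨mi░┃                          
   [ ]         ┃  ▼┃                          
   [User     ▼]┃━━━┛                          
   [          ]┃                              
   ( ) Free  ( ┃                              
   [Inactive ▼]┃                              
   [Medium   ▼]┃                              
   [x]         ┃                              
               ┃                              
               ┃                              
               ┃                              
               ┃                              


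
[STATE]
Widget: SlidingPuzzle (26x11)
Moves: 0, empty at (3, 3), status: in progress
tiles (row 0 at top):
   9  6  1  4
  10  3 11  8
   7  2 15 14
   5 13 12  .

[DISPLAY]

┌────┬────┬────┬────┐     
│  9 │  6 │  1 │  4 │     
├────┼────┼────┼────┤     
│ 10 │  3 │ 11 │  8 │     
├────┼────┼────┼────┤     
│  7 │  2 │ 15 │ 14 │     
├────┼────┼────┼────┤     
│  5 │ 13 │ 12 │    │     
└────┴────┴────┴────┘     
Moves: 0                  
                          


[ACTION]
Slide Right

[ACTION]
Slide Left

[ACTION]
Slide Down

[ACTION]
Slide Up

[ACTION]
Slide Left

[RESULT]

┌────┬────┬────┬────┐     
│  9 │  6 │  1 │  4 │     
├────┼────┼────┼────┤     
│ 10 │  3 │ 11 │  8 │     
├────┼────┼────┼────┤     
│  7 │  2 │ 15 │ 14 │     
├────┼────┼────┼────┤     
│  5 │ 13 │ 12 │    │     
└────┴────┴────┴────┘     
Moves: 4                  
                          


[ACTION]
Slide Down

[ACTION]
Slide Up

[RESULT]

┌────┬────┬────┬────┐     
│  9 │  6 │  1 │  4 │     
├────┼────┼────┼────┤     
│ 10 │  3 │ 11 │  8 │     
├────┼────┼────┼────┤     
│  7 │  2 │ 15 │ 14 │     
├────┼────┼────┼────┤     
│  5 │ 13 │ 12 │    │     
└────┴────┴────┴────┘     
Moves: 6                  
                          


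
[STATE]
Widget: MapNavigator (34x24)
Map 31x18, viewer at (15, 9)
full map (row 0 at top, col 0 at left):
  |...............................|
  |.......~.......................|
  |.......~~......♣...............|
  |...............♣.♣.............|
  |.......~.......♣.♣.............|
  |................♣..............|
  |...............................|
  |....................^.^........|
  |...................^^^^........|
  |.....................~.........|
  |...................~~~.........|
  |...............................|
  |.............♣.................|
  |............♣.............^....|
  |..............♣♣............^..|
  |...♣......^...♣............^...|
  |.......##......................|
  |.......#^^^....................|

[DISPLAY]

                                  
                                  
                                  
  ............................... 
  .......~....................... 
  .......~~......♣............... 
  ...............♣.♣............. 
  .......~.......♣.♣............. 
  ................♣.............. 
  ............................... 
  ....................^.^........ 
  ...................^^^^........ 
  ...............@.....~......... 
  ...................~~~......... 
  ............................... 
  .............♣................. 
  ............♣.............^.... 
  ..............♣♣............^.. 
  ...♣......^...♣............^... 
  .......##...................... 
  .......#^^^.................... 
                                  
                                  
                                  


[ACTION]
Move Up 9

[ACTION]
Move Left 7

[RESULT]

                                  
                                  
                                  
                                  
                                  
                                  
                                  
                                  
                                  
                                  
                                  
                                  
         ........@................
         .......~.................
         .......~~......♣.........
         ...............♣.♣.......
         .......~.......♣.♣.......
         ................♣........
         .........................
         ....................^.^..
         ...................^^^^..
         .....................~...
         ...................~~~...
         .........................


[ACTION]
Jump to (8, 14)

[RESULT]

         .......~~......♣.........
         ...............♣.♣.......
         .......~.......♣.♣.......
         ................♣........
         .........................
         ....................^.^..
         ...................^^^^..
         .....................~...
         ...................~~~...
         .........................
         .............♣...........
         ............♣............
         ........@.....♣♣.........
         ...♣......^...♣..........
         .......##................
         .......#^^^..............
                                  
                                  
                                  
                                  
                                  
                                  
                                  
                                  


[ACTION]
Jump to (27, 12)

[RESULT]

.....................             
.....................             
.....♣...............             
.....♣.♣.............             
.....♣.♣.............             
......♣..............             
.....................             
..........^.^........             
.........^^^^........             
...........~.........             
.........~~~.........             
.....................             
...♣.............@...             
..♣.............^....             
....♣♣............^..             
^...♣............^...             
.....................             
^....................             
                                  
                                  
                                  
                                  
                                  
                                  


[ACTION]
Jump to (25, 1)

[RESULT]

                                  
                                  
                                  
                                  
                                  
                                  
                                  
                                  
                                  
                                  
                                  
.......................           
.................@.....           
~......♣...............           
.......♣.♣.............           
.......♣.♣.............           
........♣..............           
.......................           
............^.^........           
...........^^^^........           
.............~.........           
...........~~~.........           
.......................           
.....♣.................           
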